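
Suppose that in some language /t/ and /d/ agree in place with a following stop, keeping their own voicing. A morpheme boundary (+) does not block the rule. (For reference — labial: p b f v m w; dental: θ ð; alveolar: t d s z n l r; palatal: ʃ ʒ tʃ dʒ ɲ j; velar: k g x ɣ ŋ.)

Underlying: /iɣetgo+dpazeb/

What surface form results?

/t/ before /g/ (velar) → [k]
/d/ before /p/ (labial) → [b]

[iɣekgo+bpazeb]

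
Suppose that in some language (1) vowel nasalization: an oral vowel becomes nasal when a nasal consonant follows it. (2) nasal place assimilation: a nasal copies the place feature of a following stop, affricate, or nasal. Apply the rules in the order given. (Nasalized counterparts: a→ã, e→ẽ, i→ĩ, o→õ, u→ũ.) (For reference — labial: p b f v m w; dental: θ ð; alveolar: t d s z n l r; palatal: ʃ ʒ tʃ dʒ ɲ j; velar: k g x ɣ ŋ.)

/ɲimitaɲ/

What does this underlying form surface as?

Rule 1: /i/ before nasal /m/ → [ĩ]
Rule 1: /a/ before nasal /ɲ/ → [ã]
After rule 1: ɲĩmitãɲ
Rule 2: no segment meets the rule's conditions; no change.

[ɲĩmitãɲ]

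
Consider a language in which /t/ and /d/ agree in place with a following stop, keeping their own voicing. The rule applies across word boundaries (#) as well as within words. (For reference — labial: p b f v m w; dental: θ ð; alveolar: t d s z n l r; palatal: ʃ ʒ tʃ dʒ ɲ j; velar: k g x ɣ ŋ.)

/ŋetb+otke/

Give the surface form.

/t/ before /b/ (labial) → [p]
/t/ before /k/ (velar) → [k]

[ŋepb+okke]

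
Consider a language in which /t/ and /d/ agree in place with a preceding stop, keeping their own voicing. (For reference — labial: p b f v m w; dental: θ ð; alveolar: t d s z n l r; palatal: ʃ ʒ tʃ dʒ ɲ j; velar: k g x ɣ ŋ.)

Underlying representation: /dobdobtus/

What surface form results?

[dobbobpus]

/d/ after /b/ (labial) → [b]
/t/ after /b/ (labial) → [p]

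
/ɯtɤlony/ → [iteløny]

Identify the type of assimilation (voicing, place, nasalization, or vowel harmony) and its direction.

/ɯ/→[i] /ɤ/→[e] /o/→[ø].
Vowels agree with the last vowel, so the harmony is regressive.

vowel harmony, regressive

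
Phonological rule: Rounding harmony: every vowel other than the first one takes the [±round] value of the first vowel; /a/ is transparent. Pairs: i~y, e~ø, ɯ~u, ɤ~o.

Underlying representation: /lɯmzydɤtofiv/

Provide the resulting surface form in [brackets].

/y/ harmonizes with /ɯ/ ([-round]) → [i]
/o/ harmonizes with /ɯ/ ([-round]) → [ɤ]

[lɯmzidɤtɤfiv]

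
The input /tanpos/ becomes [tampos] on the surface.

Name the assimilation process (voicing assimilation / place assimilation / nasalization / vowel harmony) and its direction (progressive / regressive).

/n/→[m].
Each target copies a feature from the following segment, so the direction is regressive.

place assimilation, regressive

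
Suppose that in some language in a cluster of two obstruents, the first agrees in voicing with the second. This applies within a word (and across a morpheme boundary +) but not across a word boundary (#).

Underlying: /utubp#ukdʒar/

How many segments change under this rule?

2

/b/ before /p/ (voiceless) → [p]
/k/ before /dʒ/ (voiced) → [g]
2 segments change.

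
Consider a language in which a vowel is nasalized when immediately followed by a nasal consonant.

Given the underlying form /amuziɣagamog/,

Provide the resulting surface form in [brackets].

/a/ before nasal /m/ → [ã]
/a/ before nasal /m/ → [ã]

[ãmuziɣagãmog]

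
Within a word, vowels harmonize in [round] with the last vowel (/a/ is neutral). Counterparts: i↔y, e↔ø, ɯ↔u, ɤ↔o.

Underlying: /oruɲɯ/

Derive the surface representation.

[ɤrɯɲɯ]

/o/ harmonizes with /ɯ/ ([-round]) → [ɤ]
/u/ harmonizes with /ɯ/ ([-round]) → [ɯ]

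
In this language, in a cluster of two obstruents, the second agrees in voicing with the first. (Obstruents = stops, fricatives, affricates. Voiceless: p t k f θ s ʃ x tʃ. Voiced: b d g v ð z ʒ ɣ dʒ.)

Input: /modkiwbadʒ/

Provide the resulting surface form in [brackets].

[modgiwbadʒ]

/k/ after /d/ (voiced) → [g]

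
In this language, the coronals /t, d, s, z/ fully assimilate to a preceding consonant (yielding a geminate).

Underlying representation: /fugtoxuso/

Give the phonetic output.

[fuggoxuso]

/t/ after /g/ → [g] (total assimilation)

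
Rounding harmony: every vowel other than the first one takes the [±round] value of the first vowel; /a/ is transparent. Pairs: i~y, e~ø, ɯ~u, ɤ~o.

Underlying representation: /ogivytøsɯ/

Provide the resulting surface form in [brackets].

[ogyvytøsu]

/i/ harmonizes with /o/ ([+round]) → [y]
/ɯ/ harmonizes with /o/ ([+round]) → [u]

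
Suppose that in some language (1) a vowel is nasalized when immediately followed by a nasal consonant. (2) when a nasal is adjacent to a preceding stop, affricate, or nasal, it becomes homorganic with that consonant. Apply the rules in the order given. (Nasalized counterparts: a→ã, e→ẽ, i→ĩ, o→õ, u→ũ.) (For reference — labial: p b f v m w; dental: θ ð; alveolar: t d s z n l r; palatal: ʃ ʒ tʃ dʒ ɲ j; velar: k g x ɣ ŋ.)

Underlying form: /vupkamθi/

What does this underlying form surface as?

Rule 1: /a/ before nasal /m/ → [ã]
After rule 1: vupkãmθi
Rule 2: no segment meets the rule's conditions; no change.

[vupkãmθi]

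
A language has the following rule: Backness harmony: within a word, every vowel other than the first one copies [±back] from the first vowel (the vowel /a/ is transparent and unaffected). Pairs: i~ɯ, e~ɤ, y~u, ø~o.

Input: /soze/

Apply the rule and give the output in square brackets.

[sozɤ]

/e/ harmonizes with /o/ ([+back]) → [ɤ]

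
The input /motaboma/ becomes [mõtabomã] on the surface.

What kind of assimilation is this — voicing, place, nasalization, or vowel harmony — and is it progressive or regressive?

nasalization, progressive

/o/→[õ] /a/→[ã].
Each target copies a feature from the preceding segment, so the direction is progressive.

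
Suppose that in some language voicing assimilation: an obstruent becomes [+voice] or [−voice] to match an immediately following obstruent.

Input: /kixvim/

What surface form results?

/x/ before /v/ (voiced) → [ɣ]

[kiɣvim]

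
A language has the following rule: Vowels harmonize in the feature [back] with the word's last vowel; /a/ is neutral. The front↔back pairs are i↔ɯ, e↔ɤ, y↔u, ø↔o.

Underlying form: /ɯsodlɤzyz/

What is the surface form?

[isødlezyz]

/ɯ/ harmonizes with /y/ ([-back]) → [i]
/o/ harmonizes with /y/ ([-back]) → [ø]
/ɤ/ harmonizes with /y/ ([-back]) → [e]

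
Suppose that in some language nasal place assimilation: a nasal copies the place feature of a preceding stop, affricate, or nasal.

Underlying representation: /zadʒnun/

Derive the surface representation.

[zadʒɲun]

/n/ after /dʒ/ (palatal) → [ɲ]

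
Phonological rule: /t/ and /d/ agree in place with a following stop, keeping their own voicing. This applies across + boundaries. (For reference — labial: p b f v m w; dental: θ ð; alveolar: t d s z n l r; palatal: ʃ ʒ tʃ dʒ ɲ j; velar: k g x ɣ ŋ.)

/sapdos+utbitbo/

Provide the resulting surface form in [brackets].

/t/ before /b/ (labial) → [p]
/t/ before /b/ (labial) → [p]

[sapdos+upbipbo]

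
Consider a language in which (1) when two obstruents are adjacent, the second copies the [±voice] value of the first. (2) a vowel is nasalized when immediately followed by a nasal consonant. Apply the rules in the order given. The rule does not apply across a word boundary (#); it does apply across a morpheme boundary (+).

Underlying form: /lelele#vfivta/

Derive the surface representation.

[lelele#vvivda]

Rule 1: /f/ after /v/ (voiced) → [v]
Rule 1: /t/ after /v/ (voiced) → [d]
After rule 1: lelele#vvivda
Rule 2: no segment meets the rule's conditions; no change.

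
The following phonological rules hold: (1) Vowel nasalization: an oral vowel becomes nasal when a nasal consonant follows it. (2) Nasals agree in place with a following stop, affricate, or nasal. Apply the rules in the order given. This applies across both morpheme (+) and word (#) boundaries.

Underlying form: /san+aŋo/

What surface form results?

Rule 1: /a/ before nasal /n/ → [ã]
Rule 1: /a/ before nasal /ŋ/ → [ã]
After rule 1: sãn+ãŋo
Rule 2: no segment meets the rule's conditions; no change.

[sãn+ãŋo]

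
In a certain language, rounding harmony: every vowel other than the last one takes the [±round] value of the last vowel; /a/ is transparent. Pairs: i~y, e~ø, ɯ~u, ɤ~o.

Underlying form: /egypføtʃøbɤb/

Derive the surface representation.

/y/ harmonizes with /ɤ/ ([-round]) → [i]
/ø/ harmonizes with /ɤ/ ([-round]) → [e]
/ø/ harmonizes with /ɤ/ ([-round]) → [e]

[egipfetʃebɤb]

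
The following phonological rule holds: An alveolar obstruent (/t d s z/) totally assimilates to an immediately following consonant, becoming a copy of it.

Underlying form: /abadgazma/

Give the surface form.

/d/ before /g/ → [g] (total assimilation)
/z/ before /m/ → [m] (total assimilation)

[abaggamma]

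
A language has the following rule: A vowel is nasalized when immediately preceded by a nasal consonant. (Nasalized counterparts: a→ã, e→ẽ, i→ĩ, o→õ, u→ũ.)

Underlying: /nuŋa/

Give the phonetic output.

/u/ after nasal /n/ → [ũ]
/a/ after nasal /ŋ/ → [ã]

[nũŋã]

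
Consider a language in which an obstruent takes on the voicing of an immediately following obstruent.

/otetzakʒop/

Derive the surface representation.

/t/ before /z/ (voiced) → [d]
/k/ before /ʒ/ (voiced) → [g]

[otedzagʒop]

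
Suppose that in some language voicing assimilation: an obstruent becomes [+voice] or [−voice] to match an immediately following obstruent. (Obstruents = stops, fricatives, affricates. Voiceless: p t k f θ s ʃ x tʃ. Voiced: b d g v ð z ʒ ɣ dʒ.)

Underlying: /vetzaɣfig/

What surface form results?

/t/ before /z/ (voiced) → [d]
/ɣ/ before /f/ (voiceless) → [x]

[vedzaxfig]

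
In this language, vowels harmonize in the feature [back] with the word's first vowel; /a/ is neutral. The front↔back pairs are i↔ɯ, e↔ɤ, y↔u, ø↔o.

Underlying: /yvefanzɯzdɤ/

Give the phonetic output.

[yvefanzizde]

/ɯ/ harmonizes with /y/ ([-back]) → [i]
/ɤ/ harmonizes with /y/ ([-back]) → [e]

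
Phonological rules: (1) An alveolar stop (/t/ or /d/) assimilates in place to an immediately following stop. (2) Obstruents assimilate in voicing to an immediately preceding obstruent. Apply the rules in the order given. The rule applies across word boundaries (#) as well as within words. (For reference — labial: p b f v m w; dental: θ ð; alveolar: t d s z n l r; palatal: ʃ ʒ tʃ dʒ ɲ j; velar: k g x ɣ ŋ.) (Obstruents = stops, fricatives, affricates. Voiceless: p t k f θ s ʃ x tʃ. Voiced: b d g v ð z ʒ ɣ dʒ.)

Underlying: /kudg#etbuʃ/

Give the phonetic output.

[kugg#eppuʃ]

Rule 1: /d/ before /g/ (velar) → [g]
Rule 1: /t/ before /b/ (labial) → [p]
After rule 1: kugg#epbuʃ
Rule 2: /b/ after /p/ (voiceless) → [p]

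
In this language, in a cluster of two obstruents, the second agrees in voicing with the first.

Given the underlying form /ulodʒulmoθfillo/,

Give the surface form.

no segment meets the rule's conditions; no change.

[ulodʒulmoθfillo]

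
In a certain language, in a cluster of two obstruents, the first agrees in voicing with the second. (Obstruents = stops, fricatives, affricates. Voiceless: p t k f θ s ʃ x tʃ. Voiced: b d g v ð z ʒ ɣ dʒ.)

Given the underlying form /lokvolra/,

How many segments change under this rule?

1

/k/ before /v/ (voiced) → [g]
1 segment changes.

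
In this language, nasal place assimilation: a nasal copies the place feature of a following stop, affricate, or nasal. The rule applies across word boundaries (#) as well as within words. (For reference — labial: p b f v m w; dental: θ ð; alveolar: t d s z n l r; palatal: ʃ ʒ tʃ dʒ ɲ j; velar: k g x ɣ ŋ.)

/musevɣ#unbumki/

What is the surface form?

[musevɣ#umbuŋki]

/n/ before /b/ (labial) → [m]
/m/ before /k/ (velar) → [ŋ]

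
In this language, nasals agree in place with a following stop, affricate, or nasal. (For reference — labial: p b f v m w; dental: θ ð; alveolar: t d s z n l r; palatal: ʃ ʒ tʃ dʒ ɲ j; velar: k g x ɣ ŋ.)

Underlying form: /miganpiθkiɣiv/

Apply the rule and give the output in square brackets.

/n/ before /p/ (labial) → [m]

[migampiθkiɣiv]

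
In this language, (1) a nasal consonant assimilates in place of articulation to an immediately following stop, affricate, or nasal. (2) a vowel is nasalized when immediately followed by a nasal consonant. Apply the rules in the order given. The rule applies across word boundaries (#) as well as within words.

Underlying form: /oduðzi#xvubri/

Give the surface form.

[oduðzi#xvubri]

Rule 1: no segment meets the rule's conditions; no change.
After rule 1: oduðzi#xvubri
Rule 2: no segment meets the rule's conditions; no change.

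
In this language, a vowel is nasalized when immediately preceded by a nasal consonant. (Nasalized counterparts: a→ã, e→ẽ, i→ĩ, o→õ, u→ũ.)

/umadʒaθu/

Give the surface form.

/a/ after nasal /m/ → [ã]

[umãdʒaθu]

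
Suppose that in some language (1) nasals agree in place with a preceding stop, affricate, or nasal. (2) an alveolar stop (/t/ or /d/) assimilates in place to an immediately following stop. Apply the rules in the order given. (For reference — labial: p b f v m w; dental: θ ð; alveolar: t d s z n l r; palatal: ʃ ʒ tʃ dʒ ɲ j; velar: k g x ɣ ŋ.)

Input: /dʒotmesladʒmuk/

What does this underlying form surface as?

[dʒotnesladʒɲuk]

Rule 1: /m/ after /t/ (alveolar) → [n]
Rule 1: /m/ after /dʒ/ (palatal) → [ɲ]
After rule 1: dʒotnesladʒɲuk
Rule 2: no segment meets the rule's conditions; no change.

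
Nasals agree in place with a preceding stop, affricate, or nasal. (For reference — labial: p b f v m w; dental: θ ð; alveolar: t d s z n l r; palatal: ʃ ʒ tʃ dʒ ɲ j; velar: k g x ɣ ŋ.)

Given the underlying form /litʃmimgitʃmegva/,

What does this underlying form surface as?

/m/ after /tʃ/ (palatal) → [ɲ]
/m/ after /tʃ/ (palatal) → [ɲ]

[litʃɲimgitʃɲegva]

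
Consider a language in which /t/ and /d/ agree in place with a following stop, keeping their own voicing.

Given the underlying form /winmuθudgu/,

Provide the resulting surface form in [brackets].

/d/ before /g/ (velar) → [g]

[winmuθuggu]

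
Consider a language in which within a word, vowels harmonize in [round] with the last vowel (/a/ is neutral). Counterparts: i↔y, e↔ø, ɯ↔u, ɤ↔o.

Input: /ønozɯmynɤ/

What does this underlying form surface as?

/ø/ harmonizes with /ɤ/ ([-round]) → [e]
/o/ harmonizes with /ɤ/ ([-round]) → [ɤ]
/y/ harmonizes with /ɤ/ ([-round]) → [i]

[enɤzɯminɤ]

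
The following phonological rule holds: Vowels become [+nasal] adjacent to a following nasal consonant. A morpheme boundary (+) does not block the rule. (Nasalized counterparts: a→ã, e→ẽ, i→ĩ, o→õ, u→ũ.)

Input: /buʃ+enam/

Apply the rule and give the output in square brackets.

/e/ before nasal /n/ → [ẽ]
/a/ before nasal /m/ → [ã]

[buʃ+ẽnãm]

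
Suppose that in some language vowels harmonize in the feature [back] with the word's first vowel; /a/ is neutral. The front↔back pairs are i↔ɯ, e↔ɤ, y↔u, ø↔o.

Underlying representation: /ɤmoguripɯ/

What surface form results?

/i/ harmonizes with /ɤ/ ([+back]) → [ɯ]

[ɤmogurɯpɯ]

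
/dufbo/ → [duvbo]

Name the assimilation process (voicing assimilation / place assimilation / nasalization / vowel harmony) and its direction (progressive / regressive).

voicing assimilation, regressive

/f/→[v].
Each target copies a feature from the following segment, so the direction is regressive.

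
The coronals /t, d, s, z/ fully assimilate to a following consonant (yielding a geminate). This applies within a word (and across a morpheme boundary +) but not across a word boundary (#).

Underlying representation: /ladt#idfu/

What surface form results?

[latt#iffu]

/d/ before /t/ → [t] (total assimilation)
/d/ before /f/ → [f] (total assimilation)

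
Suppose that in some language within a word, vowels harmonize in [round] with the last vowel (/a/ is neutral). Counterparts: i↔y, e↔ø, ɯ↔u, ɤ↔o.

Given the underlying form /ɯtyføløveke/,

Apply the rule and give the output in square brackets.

/y/ harmonizes with /e/ ([-round]) → [i]
/ø/ harmonizes with /e/ ([-round]) → [e]
/ø/ harmonizes with /e/ ([-round]) → [e]

[ɯtifeleveke]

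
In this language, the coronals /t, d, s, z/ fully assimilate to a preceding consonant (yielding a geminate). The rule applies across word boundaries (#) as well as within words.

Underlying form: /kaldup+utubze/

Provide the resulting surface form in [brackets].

/d/ after /l/ → [l] (total assimilation)
/z/ after /b/ → [b] (total assimilation)

[kallup+utubbe]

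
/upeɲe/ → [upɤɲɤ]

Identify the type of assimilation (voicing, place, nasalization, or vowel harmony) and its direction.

vowel harmony, progressive

/e/→[ɤ] /e/→[ɤ].
Vowels agree with the first vowel, so the harmony is progressive.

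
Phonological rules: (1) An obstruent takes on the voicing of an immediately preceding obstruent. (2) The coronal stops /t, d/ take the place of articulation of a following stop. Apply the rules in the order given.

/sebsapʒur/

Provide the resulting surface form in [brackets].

Rule 1: /s/ after /b/ (voiced) → [z]
Rule 1: /ʒ/ after /p/ (voiceless) → [ʃ]
After rule 1: sebzapʃur
Rule 2: no segment meets the rule's conditions; no change.

[sebzapʃur]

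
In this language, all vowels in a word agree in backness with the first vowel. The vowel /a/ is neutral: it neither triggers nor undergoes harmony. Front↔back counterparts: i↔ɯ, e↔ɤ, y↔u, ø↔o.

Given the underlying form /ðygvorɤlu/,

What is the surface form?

/o/ harmonizes with /y/ ([-back]) → [ø]
/ɤ/ harmonizes with /y/ ([-back]) → [e]
/u/ harmonizes with /y/ ([-back]) → [y]

[ðygvørely]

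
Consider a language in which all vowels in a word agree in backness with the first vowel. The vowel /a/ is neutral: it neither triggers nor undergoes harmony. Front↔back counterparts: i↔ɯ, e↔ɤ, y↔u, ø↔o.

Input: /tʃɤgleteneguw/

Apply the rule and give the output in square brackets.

[tʃɤglɤtɤnɤguw]

/e/ harmonizes with /ɤ/ ([+back]) → [ɤ]
/e/ harmonizes with /ɤ/ ([+back]) → [ɤ]
/e/ harmonizes with /ɤ/ ([+back]) → [ɤ]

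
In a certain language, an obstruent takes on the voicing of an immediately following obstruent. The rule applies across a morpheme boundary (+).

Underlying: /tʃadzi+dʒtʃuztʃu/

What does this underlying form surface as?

[tʃadzi+tʃtʃustʃu]

/dʒ/ before /tʃ/ (voiceless) → [tʃ]
/z/ before /tʃ/ (voiceless) → [s]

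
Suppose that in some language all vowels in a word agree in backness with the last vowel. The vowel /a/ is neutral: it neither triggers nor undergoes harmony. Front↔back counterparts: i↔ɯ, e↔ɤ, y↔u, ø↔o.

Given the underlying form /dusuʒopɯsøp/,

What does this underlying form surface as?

[dysyʒøpisøp]

/u/ harmonizes with /ø/ ([-back]) → [y]
/u/ harmonizes with /ø/ ([-back]) → [y]
/o/ harmonizes with /ø/ ([-back]) → [ø]
/ɯ/ harmonizes with /ø/ ([-back]) → [i]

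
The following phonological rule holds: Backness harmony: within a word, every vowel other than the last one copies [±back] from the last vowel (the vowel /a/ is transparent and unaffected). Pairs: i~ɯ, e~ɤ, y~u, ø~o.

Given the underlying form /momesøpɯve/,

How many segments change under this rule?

/o/ harmonizes with /e/ ([-back]) → [ø]
/ɯ/ harmonizes with /e/ ([-back]) → [i]
2 segments change.

2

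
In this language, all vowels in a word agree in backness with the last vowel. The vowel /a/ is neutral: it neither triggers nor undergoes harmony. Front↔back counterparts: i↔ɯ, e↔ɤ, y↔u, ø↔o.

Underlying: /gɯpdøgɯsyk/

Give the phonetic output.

[gipdøgisyk]

/ɯ/ harmonizes with /y/ ([-back]) → [i]
/ɯ/ harmonizes with /y/ ([-back]) → [i]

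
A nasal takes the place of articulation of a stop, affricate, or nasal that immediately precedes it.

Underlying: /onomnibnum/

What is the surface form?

/n/ after /m/ (labial) → [m]
/n/ after /b/ (labial) → [m]

[onommibmum]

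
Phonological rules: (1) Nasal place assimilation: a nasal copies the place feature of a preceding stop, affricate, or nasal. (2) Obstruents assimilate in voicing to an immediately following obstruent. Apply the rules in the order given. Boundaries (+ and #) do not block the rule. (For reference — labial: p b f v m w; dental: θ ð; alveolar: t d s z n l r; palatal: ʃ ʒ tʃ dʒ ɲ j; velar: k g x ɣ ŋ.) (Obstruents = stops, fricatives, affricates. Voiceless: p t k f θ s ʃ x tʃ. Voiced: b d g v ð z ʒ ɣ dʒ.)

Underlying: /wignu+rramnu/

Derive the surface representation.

Rule 1: /n/ after /g/ (velar) → [ŋ]
Rule 1: /n/ after /m/ (labial) → [m]
After rule 1: wigŋu+rrammu
Rule 2: no segment meets the rule's conditions; no change.

[wigŋu+rrammu]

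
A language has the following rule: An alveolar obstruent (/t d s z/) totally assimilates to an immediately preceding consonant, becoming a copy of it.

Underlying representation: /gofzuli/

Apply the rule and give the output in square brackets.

/z/ after /f/ → [f] (total assimilation)

[goffuli]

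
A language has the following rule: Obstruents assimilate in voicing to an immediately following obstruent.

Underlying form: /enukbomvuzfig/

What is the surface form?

[enugbomvusfig]

/k/ before /b/ (voiced) → [g]
/z/ before /f/ (voiceless) → [s]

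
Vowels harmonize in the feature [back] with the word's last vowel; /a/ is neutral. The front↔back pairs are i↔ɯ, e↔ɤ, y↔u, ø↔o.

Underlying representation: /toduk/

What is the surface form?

[toduk]

no segment meets the rule's conditions; no change.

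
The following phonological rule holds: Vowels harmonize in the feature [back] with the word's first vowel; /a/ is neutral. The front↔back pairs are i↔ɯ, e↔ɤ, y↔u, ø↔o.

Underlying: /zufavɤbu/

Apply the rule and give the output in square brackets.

[zufavɤbu]

no segment meets the rule's conditions; no change.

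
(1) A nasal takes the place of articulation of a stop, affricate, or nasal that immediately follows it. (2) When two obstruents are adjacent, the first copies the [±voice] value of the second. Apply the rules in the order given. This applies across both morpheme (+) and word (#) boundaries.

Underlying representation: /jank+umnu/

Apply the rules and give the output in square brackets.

Rule 1: /n/ before /k/ (velar) → [ŋ]
Rule 1: /m/ before /n/ (alveolar) → [n]
After rule 1: jaŋk+unnu
Rule 2: no segment meets the rule's conditions; no change.

[jaŋk+unnu]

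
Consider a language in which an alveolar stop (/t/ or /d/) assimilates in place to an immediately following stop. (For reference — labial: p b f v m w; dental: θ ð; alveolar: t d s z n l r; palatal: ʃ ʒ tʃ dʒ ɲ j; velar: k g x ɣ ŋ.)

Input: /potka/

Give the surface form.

[pokka]

/t/ before /k/ (velar) → [k]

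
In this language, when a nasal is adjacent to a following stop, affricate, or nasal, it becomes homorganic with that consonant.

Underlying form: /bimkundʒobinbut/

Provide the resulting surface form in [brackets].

[biŋkuɲdʒobimbut]

/m/ before /k/ (velar) → [ŋ]
/n/ before /dʒ/ (palatal) → [ɲ]
/n/ before /b/ (labial) → [m]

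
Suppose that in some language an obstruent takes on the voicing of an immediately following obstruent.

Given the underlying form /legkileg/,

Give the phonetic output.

/g/ before /k/ (voiceless) → [k]

[lekkileg]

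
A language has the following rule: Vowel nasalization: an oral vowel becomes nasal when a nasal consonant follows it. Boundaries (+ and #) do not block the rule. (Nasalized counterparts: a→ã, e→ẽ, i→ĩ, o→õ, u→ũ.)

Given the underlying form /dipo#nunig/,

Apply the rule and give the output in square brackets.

/o/ before nasal /n/ → [õ]
/u/ before nasal /n/ → [ũ]

[dipõ#nũnig]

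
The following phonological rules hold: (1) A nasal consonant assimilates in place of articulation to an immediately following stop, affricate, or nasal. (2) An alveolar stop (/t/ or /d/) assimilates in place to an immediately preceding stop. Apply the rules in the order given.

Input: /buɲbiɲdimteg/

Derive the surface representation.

Rule 1: /ɲ/ before /b/ (labial) → [m]
Rule 1: /ɲ/ before /d/ (alveolar) → [n]
Rule 1: /m/ before /t/ (alveolar) → [n]
After rule 1: bumbindinteg
Rule 2: no segment meets the rule's conditions; no change.

[bumbindinteg]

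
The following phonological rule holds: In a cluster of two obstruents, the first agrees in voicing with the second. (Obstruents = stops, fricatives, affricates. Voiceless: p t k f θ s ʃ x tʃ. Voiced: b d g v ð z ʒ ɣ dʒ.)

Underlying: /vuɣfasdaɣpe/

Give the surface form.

[vuxfazdaxpe]

/ɣ/ before /f/ (voiceless) → [x]
/s/ before /d/ (voiced) → [z]
/ɣ/ before /p/ (voiceless) → [x]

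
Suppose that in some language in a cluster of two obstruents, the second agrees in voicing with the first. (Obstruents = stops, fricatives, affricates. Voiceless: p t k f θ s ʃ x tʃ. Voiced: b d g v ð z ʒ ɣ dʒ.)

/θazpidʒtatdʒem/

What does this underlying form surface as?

/p/ after /z/ (voiced) → [b]
/t/ after /dʒ/ (voiced) → [d]
/dʒ/ after /t/ (voiceless) → [tʃ]

[θazbidʒdattʃem]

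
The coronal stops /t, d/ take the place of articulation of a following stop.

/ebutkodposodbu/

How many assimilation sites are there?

/t/ before /k/ (velar) → [k]
/d/ before /p/ (labial) → [b]
/d/ before /b/ (labial) → [b]
3 segments change.

3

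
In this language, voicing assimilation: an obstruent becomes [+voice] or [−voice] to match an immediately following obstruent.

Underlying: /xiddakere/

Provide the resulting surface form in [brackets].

[xiddakere]

no segment meets the rule's conditions; no change.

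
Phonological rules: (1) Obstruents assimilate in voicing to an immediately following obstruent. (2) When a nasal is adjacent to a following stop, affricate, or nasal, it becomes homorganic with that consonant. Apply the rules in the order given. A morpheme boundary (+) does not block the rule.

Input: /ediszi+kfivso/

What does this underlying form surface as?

[edizzi+kfifso]

Rule 1: /s/ before /z/ (voiced) → [z]
Rule 1: /v/ before /s/ (voiceless) → [f]
After rule 1: edizzi+kfifso
Rule 2: no segment meets the rule's conditions; no change.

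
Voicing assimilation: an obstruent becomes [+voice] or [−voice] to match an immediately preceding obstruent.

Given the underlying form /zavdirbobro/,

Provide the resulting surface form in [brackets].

[zavdirbobro]

no segment meets the rule's conditions; no change.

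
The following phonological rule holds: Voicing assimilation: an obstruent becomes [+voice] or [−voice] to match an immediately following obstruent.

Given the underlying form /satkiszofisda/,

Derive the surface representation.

[satkizzofizda]

/s/ before /z/ (voiced) → [z]
/s/ before /d/ (voiced) → [z]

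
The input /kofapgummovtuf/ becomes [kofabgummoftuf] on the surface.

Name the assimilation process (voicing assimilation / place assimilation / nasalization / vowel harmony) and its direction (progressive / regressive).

/p/→[b] /v/→[f].
Each target copies a feature from the following segment, so the direction is regressive.

voicing assimilation, regressive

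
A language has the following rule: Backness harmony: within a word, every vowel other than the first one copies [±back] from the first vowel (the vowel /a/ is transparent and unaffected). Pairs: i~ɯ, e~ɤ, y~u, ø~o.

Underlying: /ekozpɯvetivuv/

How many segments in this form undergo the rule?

3

/o/ harmonizes with /e/ ([-back]) → [ø]
/ɯ/ harmonizes with /e/ ([-back]) → [i]
/u/ harmonizes with /e/ ([-back]) → [y]
3 segments change.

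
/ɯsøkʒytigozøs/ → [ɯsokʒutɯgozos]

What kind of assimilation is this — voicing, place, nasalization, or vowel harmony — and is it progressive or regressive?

/ø/→[o] /y/→[u] /i/→[ɯ] /ø/→[o].
Vowels agree with the first vowel, so the harmony is progressive.

vowel harmony, progressive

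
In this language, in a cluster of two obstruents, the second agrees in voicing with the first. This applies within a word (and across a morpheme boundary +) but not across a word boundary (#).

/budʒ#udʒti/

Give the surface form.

/t/ after /dʒ/ (voiced) → [d]

[budʒ#udʒdi]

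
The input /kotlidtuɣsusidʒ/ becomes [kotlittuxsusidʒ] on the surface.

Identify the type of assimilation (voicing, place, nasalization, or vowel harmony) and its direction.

voicing assimilation, regressive

/d/→[t] /ɣ/→[x].
Each target copies a feature from the following segment, so the direction is regressive.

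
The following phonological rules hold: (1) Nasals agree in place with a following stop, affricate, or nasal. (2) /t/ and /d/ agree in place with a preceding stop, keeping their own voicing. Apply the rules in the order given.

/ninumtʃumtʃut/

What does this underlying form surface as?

Rule 1: /m/ before /tʃ/ (palatal) → [ɲ]
Rule 1: /m/ before /tʃ/ (palatal) → [ɲ]
After rule 1: ninuɲtʃuɲtʃut
Rule 2: no segment meets the rule's conditions; no change.

[ninuɲtʃuɲtʃut]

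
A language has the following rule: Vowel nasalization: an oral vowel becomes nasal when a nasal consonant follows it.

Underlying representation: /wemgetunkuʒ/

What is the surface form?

[wẽmgetũnkuʒ]

/e/ before nasal /m/ → [ẽ]
/u/ before nasal /n/ → [ũ]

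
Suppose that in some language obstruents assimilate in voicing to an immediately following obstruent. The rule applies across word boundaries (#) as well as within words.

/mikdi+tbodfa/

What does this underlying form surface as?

[migdi+dbotfa]

/k/ before /d/ (voiced) → [g]
/t/ before /b/ (voiced) → [d]
/d/ before /f/ (voiceless) → [t]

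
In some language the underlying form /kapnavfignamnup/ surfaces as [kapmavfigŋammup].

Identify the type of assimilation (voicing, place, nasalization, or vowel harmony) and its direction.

/n/→[m] /n/→[ŋ] /n/→[m].
Each target copies a feature from the preceding segment, so the direction is progressive.

place assimilation, progressive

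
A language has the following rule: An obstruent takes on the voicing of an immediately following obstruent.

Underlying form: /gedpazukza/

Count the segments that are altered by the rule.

2

/d/ before /p/ (voiceless) → [t]
/k/ before /z/ (voiced) → [g]
2 segments change.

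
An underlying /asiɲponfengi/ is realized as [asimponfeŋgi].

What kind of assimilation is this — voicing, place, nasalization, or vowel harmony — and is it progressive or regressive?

place assimilation, regressive

/ɲ/→[m] /n/→[ŋ].
Each target copies a feature from the following segment, so the direction is regressive.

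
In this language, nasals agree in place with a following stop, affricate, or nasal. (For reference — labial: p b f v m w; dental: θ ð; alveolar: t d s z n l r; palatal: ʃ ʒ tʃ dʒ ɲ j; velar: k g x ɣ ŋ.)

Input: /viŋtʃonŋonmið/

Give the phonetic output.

/ŋ/ before /tʃ/ (palatal) → [ɲ]
/n/ before /ŋ/ (velar) → [ŋ]
/n/ before /m/ (labial) → [m]

[viɲtʃoŋŋommið]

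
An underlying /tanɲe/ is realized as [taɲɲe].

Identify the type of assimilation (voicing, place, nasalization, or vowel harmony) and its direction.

place assimilation, regressive

/n/→[ɲ].
Each target copies a feature from the following segment, so the direction is regressive.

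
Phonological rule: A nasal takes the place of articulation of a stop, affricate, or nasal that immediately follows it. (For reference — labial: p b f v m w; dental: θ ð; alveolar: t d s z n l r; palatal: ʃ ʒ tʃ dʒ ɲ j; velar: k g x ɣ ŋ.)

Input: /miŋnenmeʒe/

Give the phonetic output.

[minnemmeʒe]

/ŋ/ before /n/ (alveolar) → [n]
/n/ before /m/ (labial) → [m]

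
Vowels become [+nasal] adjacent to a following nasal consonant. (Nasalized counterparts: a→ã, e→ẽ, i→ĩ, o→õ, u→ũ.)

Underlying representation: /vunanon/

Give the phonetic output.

[vũnãnõn]

/u/ before nasal /n/ → [ũ]
/a/ before nasal /n/ → [ã]
/o/ before nasal /n/ → [õ]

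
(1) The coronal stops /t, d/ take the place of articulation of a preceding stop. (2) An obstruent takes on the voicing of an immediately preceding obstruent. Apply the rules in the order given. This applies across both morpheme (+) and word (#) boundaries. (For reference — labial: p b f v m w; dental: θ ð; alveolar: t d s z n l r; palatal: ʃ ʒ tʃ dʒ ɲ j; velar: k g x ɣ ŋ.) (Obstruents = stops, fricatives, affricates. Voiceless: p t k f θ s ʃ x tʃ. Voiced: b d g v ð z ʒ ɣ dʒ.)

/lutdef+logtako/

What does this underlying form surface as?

[luttef+loggako]

Rule 1: /t/ after /g/ (velar) → [k]
After rule 1: lutdef+logkako
Rule 2: /d/ after /t/ (voiceless) → [t]
Rule 2: /k/ after /g/ (voiced) → [g]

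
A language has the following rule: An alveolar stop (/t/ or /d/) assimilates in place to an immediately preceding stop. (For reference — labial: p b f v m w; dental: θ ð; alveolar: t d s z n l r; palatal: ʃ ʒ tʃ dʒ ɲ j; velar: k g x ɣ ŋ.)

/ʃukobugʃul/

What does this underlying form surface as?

[ʃukobugʃul]

no segment meets the rule's conditions; no change.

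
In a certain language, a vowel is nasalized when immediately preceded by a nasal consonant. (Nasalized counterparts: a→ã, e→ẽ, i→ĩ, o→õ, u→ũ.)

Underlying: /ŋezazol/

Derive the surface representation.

/e/ after nasal /ŋ/ → [ẽ]

[ŋẽzazol]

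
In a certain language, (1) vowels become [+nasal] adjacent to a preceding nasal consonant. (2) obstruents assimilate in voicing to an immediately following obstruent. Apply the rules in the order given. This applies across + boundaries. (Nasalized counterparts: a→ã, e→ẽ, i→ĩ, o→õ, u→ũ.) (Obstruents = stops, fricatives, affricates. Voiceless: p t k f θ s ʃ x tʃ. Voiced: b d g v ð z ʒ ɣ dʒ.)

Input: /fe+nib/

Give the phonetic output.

Rule 1: /i/ after nasal /n/ → [ĩ]
After rule 1: fe+nĩb
Rule 2: no segment meets the rule's conditions; no change.

[fe+nĩb]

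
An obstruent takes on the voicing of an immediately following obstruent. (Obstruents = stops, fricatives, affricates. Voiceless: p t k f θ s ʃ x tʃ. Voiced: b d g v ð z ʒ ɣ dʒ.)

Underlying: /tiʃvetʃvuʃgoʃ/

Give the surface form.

[tiʒvedʒvuʒgoʃ]

/ʃ/ before /v/ (voiced) → [ʒ]
/tʃ/ before /v/ (voiced) → [dʒ]
/ʃ/ before /g/ (voiced) → [ʒ]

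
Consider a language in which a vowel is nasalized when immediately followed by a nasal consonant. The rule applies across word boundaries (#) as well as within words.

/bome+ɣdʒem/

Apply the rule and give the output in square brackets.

/o/ before nasal /m/ → [õ]
/e/ before nasal /m/ → [ẽ]

[bõme+ɣdʒẽm]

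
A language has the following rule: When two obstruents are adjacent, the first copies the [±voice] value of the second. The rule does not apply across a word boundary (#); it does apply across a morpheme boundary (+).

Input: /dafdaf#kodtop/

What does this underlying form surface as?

/f/ before /d/ (voiced) → [v]
/d/ before /t/ (voiceless) → [t]

[davdaf#kottop]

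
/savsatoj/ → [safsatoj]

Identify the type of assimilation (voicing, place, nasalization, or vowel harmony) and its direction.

/v/→[f].
Each target copies a feature from the following segment, so the direction is regressive.

voicing assimilation, regressive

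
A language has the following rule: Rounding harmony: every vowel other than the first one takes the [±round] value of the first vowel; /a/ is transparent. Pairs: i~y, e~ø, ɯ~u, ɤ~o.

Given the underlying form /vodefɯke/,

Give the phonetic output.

[vodøfukø]

/e/ harmonizes with /o/ ([+round]) → [ø]
/ɯ/ harmonizes with /o/ ([+round]) → [u]
/e/ harmonizes with /o/ ([+round]) → [ø]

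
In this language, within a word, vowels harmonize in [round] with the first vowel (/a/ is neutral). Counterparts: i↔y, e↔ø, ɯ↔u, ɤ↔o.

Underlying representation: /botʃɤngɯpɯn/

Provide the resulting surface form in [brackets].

[botʃongupun]

/ɤ/ harmonizes with /o/ ([+round]) → [o]
/ɯ/ harmonizes with /o/ ([+round]) → [u]
/ɯ/ harmonizes with /o/ ([+round]) → [u]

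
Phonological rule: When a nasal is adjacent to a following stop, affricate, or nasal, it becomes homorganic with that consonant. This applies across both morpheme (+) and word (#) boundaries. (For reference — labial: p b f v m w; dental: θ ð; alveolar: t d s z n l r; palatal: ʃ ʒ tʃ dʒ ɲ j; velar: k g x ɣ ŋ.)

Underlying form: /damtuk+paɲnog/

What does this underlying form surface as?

/m/ before /t/ (alveolar) → [n]
/ɲ/ before /n/ (alveolar) → [n]

[dantuk+pannog]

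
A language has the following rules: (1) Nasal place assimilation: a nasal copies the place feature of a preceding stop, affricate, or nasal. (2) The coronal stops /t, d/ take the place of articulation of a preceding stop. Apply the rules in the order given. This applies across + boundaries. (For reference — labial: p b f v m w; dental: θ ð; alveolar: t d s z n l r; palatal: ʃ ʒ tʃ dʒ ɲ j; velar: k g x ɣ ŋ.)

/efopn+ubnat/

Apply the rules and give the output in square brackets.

Rule 1: /n/ after /p/ (labial) → [m]
Rule 1: /n/ after /b/ (labial) → [m]
After rule 1: efopm+ubmat
Rule 2: no segment meets the rule's conditions; no change.

[efopm+ubmat]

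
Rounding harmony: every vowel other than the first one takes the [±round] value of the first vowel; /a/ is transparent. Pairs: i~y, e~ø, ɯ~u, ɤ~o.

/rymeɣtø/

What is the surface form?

[rymøɣtø]

/e/ harmonizes with /y/ ([+round]) → [ø]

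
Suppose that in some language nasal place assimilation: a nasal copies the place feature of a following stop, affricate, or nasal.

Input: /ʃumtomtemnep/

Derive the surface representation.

/m/ before /t/ (alveolar) → [n]
/m/ before /t/ (alveolar) → [n]
/m/ before /n/ (alveolar) → [n]

[ʃuntontennep]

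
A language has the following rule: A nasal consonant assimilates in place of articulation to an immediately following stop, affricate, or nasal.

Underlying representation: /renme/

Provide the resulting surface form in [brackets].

/n/ before /m/ (labial) → [m]

[remme]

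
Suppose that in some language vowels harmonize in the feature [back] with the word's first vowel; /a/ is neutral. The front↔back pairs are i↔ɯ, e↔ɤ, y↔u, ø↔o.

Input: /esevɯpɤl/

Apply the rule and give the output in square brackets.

[esevipel]

/ɯ/ harmonizes with /e/ ([-back]) → [i]
/ɤ/ harmonizes with /e/ ([-back]) → [e]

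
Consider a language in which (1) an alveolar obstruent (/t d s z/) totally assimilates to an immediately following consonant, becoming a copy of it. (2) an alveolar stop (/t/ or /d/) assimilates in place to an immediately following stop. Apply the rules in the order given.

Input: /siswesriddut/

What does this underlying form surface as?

Rule 1: /s/ before /w/ → [w] (total assimilation)
Rule 1: /s/ before /r/ → [r] (total assimilation)
After rule 1: siwwerriddut
Rule 2: no segment meets the rule's conditions; no change.

[siwwerriddut]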